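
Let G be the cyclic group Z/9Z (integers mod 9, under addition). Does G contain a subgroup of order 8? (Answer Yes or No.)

No

8 does not divide |G| = 9, so by Lagrange no subgroup of order 8 exists.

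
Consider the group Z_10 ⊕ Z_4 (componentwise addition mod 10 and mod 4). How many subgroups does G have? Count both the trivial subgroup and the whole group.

16

|G| = 40, so by Lagrange every subgroup order divides 40. Divisors: 1, 2, 4, 5, 8, 10, 20, 40.
Subgroups by order — order 1: 1; order 2: 3; order 4: 3; order 5: 1; order 8: 1; order 10: 3; order 20: 3; order 40: 1.
Total: 1 + 3 + 3 + 1 + 1 + 3 + 3 + 1 = 16.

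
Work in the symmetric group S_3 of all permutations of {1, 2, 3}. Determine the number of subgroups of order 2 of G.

3

|G| = 6 and 2 | 6, so subgroups of order 2 are possible by Lagrange.
The subgroups of order 2 are: {e, (1 2)}; {e, (1 3)}; {e, (2 3)}.
So G has 3 subgroups of order 2.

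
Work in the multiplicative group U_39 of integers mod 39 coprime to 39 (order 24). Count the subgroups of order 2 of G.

3

|G| = 24 and 2 | 24, so subgroups of order 2 are possible by Lagrange.
The subgroups of order 2 are: {1, 14}; {1, 25}; {1, 38}.
So G has 3 subgroups of order 2.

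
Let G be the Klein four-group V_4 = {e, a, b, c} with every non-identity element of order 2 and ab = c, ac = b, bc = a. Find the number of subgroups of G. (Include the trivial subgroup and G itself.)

5

|G| = 4, so by Lagrange every subgroup order divides 4. Divisors: 1, 2, 4.
Subgroups by order — order 1: 1; order 2: 3; order 4: 1.
Total: 1 + 3 + 1 = 5.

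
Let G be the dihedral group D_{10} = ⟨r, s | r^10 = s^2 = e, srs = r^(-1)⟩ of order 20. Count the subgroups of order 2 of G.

11

|G| = 20 and 2 | 20, so subgroups of order 2 are possible by Lagrange.
The subgroups of order 2 are: {e, r^2s}; {e, r^3s}; {e, r^4s}; {e, r^5}; … (11 in all).
So G has 11 subgroups of order 2.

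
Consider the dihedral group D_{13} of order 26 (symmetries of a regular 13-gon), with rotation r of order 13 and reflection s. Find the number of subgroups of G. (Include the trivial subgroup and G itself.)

|G| = 26, so by Lagrange every subgroup order divides 26. Divisors: 1, 2, 13, 26.
Subgroups by order — order 1: 1; order 2: 13; order 13: 1; order 26: 1.
Total: 1 + 13 + 1 + 1 = 16.

16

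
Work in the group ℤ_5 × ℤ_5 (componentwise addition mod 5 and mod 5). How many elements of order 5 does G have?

An element (a,b) has order lcm(ord(a), ord(b)); count pairs with lcm equal to 5.
Enumerating gives 24 such elements.

24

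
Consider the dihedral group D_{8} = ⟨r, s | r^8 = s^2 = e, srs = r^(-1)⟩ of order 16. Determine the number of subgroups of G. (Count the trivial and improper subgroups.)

19

|G| = 16, so by Lagrange every subgroup order divides 16. Divisors: 1, 2, 4, 8, 16.
Subgroups by order — order 1: 1; order 2: 9; order 4: 5; order 8: 3; order 16: 1.
Total: 1 + 9 + 5 + 3 + 1 = 19.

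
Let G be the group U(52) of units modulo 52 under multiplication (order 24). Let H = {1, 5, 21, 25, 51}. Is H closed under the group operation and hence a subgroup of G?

No

|H| = 5 does not divide |G| = 24, so by Lagrange H is not a subgroup.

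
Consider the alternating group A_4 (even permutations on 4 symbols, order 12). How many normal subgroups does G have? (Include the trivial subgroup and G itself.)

3

G has 10 subgroups. Checking conjugation-invariance by order — order 1: 1/1 normal; order 2: 0/3 normal; order 3: 0/4 normal; order 4: 1/1 normal; order 12: 1/1 normal.
Total normal subgroups: 3.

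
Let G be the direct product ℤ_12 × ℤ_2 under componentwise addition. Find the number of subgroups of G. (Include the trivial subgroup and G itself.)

|G| = 24, so by Lagrange every subgroup order divides 24. Divisors: 1, 2, 3, 4, 6, 8, 12, 24.
Subgroups by order — order 1: 1; order 2: 3; order 3: 1; order 4: 3; order 6: 3; order 8: 1; order 12: 3; order 24: 1.
Total: 1 + 3 + 1 + 3 + 3 + 1 + 3 + 1 = 16.

16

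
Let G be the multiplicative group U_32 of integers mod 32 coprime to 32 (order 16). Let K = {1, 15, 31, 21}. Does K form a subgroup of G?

No

21 ∈ K but its inverse 29 ∉ K, so K is not a subgroup.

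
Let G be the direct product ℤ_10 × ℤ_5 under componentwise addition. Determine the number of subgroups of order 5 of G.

6

|G| = 50 and 5 | 50, so subgroups of order 5 are possible by Lagrange.
The subgroups of order 5 are: {(0,0), (0,1), (0,2), (0,3), (0,4)}; {(0,0), (2,0), (4,0), (6,0), (8,0)}; {(0,0), (2,1), (4,2), (6,3), (8,4)}; {(0,0), (2,2), (4,4), (6,1), (8,3)}; … (6 in all).
So G has 6 subgroups of order 5.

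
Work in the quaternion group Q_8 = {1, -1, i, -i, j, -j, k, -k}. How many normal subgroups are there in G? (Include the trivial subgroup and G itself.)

6

G has 6 subgroups. Checking conjugation-invariance by order — order 1: 1/1 normal; order 2: 1/1 normal; order 4: 3/3 normal; order 8: 1/1 normal.
Total normal subgroups: 6.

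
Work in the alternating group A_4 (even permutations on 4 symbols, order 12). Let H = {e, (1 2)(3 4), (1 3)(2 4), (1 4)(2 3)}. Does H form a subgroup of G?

|H| = 4 divides |G| = 12, consistent with Lagrange.
H contains the identity, every element's inverse is in H, and H is closed under ∘: it is a subgroup.

Yes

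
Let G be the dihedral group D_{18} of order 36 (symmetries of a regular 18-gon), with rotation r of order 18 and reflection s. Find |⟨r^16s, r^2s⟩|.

18

|⟨r^16s⟩| = 2 and |⟨r^2s⟩| = 2, so |H| is a multiple of lcm(2, 2) = 2 and divides |G| = 36.
Closing under the operation: H = {e, r^2, r^4, r^6, r^8, r^10, r^12, r^14, r^16, s, r^2s, r^4s, r^6s, r^8s, r^10s, r^12s, r^14s, r^16s}, so |H| = 18.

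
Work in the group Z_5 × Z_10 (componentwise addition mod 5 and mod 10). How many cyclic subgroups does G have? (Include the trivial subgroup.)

Group the elements of G by the cyclic subgroup they generate; each cyclic subgroup of order d accounts for φ(d) elements.
Cyclic subgroups by order — order 1: 1; order 2: 1; order 5: 6; order 10: 6.
Total: 14.

14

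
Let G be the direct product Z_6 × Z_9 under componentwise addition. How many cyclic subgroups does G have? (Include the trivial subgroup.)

16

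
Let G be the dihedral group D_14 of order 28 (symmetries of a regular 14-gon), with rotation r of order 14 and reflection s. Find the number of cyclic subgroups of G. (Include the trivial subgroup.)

Each element a generates a cyclic subgroup ⟨a⟩; distinct elements may generate the same one (a cyclic group of order d has φ(d) generators).
Cyclic subgroups by order — order 1: 1; order 2: 15; order 7: 1; order 14: 1.
Total: 18.

18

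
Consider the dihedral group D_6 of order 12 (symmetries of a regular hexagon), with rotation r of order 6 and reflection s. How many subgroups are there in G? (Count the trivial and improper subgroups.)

|G| = 12, so by Lagrange every subgroup order divides 12. Divisors: 1, 2, 3, 4, 6, 12.
Subgroups by order — order 1: 1; order 2: 7; order 3: 1; order 4: 3; order 6: 3; order 12: 1.
Total: 1 + 7 + 1 + 3 + 3 + 1 = 16.

16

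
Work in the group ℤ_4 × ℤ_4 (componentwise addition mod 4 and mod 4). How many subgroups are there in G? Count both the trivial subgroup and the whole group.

15

|G| = 16, so by Lagrange every subgroup order divides 16. Divisors: 1, 2, 4, 8, 16.
Subgroups by order — order 1: 1; order 2: 3; order 4: 7; order 8: 3; order 16: 1.
Total: 1 + 3 + 7 + 3 + 1 = 15.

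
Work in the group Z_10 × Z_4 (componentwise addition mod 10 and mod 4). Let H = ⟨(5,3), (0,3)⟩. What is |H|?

8

|⟨(5,3)⟩| = 4 and |⟨(0,3)⟩| = 4, so |H| is a multiple of lcm(4, 4) = 4 and divides |G| = 40.
Closing under the operation: H = {(0,0), (0,1), (0,2), (0,3), (5,0), (5,1), (5,2), (5,3)}, so |H| = 8.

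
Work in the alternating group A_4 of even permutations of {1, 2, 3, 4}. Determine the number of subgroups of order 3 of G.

|G| = 12 and 3 | 12, so subgroups of order 3 are possible by Lagrange.
The subgroups of order 3 are: {e, (1 2 3), (1 3 2)}; {e, (1 2 4), (1 4 2)}; {e, (1 3 4), (1 4 3)}; {e, (2 3 4), (2 4 3)}.
So G has 4 subgroups of order 3.

4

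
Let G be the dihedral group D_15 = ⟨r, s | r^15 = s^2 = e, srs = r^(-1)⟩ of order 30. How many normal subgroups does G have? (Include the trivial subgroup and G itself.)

5

G has 28 subgroups. Checking conjugation-invariance by order — order 1: 1/1 normal; order 2: 0/15 normal; order 3: 1/1 normal; order 5: 1/1 normal; order 6: 0/5 normal; order 10: 0/3 normal; order 15: 1/1 normal; order 30: 1/1 normal.
Total normal subgroups: 5.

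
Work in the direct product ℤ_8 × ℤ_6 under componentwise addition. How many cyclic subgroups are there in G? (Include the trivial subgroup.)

Group the elements of G by the cyclic subgroup they generate; each cyclic subgroup of order d accounts for φ(d) elements.
Cyclic subgroups by order — order 1: 1; order 2: 3; order 3: 1; order 4: 2; order 6: 3; order 8: 2; order 12: 2; order 24: 2.
Total: 16.

16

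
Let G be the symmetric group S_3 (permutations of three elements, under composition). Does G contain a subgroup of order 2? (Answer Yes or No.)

Yes

2 | 6. A subgroup of order 2 is {e, (1 2)}.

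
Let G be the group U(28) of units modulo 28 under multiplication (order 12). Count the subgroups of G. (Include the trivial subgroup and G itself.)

|G| = 12, so by Lagrange every subgroup order divides 12. Divisors: 1, 2, 3, 4, 6, 12.
Subgroups by order — order 1: 1; order 2: 3; order 3: 1; order 4: 1; order 6: 3; order 12: 1.
Total: 1 + 3 + 1 + 1 + 3 + 1 = 10.

10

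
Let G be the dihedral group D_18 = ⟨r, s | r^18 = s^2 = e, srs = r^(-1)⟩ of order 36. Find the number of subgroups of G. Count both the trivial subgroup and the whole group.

|G| = 36, so by Lagrange every subgroup order divides 36. Divisors: 1, 2, 3, 4, 6, 9, 12, 18, 36.
Subgroups by order — order 1: 1; order 2: 19; order 3: 1; order 4: 9; order 6: 7; order 9: 1; order 12: 3; order 18: 3; order 36: 1.
Total: 1 + 19 + 1 + 9 + 7 + 1 + 3 + 3 + 1 = 45.

45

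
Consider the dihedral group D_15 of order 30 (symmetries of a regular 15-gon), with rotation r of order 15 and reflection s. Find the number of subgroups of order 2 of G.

15

|G| = 30 and 2 | 30, so subgroups of order 2 are possible by Lagrange.
The subgroups of order 2 are: {e, r^10s}; {e, r^11s}; {e, r^12s}; {e, r^13s}; … (15 in all).
So G has 15 subgroups of order 2.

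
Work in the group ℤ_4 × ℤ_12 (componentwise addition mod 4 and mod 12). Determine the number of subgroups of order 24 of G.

|G| = 48 and 24 | 48, so subgroups of order 24 are possible by Lagrange.
The subgroups of order 24 are: {(0,0), (0,1), (0,2), (0,3), (0,4), (0,5), (0,6), (0,7), (0,8), (0,9), (0,10), (0,11), (2,0), (2,1), (2,2), (2,3), (2,4), (2,5), (2,6), (2,7), (2,8), (2,9), (2,10), (2,11)}; {(0,0), (0,2), (0,4), (0,6), (0,8), (0,10), (1,0), (1,2), (1,4), (1,6), (1,8), (1,10), (2,0), (2,2), (2,4), (2,6), (2,8), (2,10), (3,0), (3,2), (3,4), (3,6), (3,8), (3,10)}; {(0,0), (0,2), (0,4), (0,6), (0,8), (0,10), (1,1), (1,3), (1,5), (1,7), (1,9), (1,11), (2,0), (2,2), (2,4), (2,6), (2,8), (2,10), (3,1), (3,3), (3,5), (3,7), (3,9), (3,11)}.
So G has 3 subgroups of order 24.

3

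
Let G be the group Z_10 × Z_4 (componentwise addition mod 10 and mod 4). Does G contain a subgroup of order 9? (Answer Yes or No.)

9 does not divide |G| = 40, so by Lagrange no subgroup of order 9 exists.

No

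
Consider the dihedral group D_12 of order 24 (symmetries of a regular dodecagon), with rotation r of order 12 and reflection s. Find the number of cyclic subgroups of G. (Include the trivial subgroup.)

A cyclic subgroup of order d is generated by each of its φ(d) elements of order d, so the cyclic subgroups of order d number (#elements of order d)/φ(d).
Cyclic subgroups by order — order 1: 1; order 2: 13; order 3: 1; order 4: 1; order 6: 1; order 12: 1.
Total: 18.

18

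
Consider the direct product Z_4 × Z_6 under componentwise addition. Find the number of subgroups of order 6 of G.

3

|G| = 24 and 6 | 24, so subgroups of order 6 are possible by Lagrange.
The subgroups of order 6 are: {(0,0), (0,1), (0,2), (0,3), (0,4), (0,5)}; {(0,0), (0,2), (0,4), (2,0), (2,2), (2,4)}; {(0,0), (0,2), (0,4), (2,1), (2,3), (2,5)}.
So G has 3 subgroups of order 6.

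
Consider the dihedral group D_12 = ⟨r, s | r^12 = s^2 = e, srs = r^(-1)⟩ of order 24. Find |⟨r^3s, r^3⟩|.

|⟨r^3s⟩| = 2 and |⟨r^3⟩| = 4, so |H| is a multiple of lcm(2, 4) = 4 and divides |G| = 24.
Closing under the operation: H = {e, r^3, r^6, r^9, s, r^3s, r^6s, r^9s}, so |H| = 8.

8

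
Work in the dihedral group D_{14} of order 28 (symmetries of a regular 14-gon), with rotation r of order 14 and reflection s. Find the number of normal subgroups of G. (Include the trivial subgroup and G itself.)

7

G has 28 subgroups. Checking conjugation-invariance by order — order 1: 1/1 normal; order 2: 1/15 normal; order 4: 0/7 normal; order 7: 1/1 normal; order 14: 3/3 normal; order 28: 1/1 normal.
Total normal subgroups: 7.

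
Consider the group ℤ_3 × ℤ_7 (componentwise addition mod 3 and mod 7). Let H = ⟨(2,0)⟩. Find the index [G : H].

|⟨(2,0)⟩| = 3 and |G| = 21.
By Lagrange, [G : H] = |G|/|H| = 21/3 = 7.

7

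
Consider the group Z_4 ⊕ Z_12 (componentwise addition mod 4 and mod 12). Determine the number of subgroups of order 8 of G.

|G| = 48 and 8 | 48, so subgroups of order 8 are possible by Lagrange.
The subgroups of order 8 are: {(0,0), (0,3), (0,6), (0,9), (2,0), (2,3), (2,6), (2,9)}; {(0,0), (0,6), (1,0), (1,6), (2,0), (2,6), (3,0), (3,6)}; {(0,0), (0,6), (1,3), (1,9), (2,0), (2,6), (3,3), (3,9)}.
So G has 3 subgroups of order 8.

3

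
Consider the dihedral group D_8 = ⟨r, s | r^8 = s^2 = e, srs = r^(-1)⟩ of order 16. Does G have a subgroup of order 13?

No

13 does not divide |G| = 16, so by Lagrange no subgroup of order 13 exists.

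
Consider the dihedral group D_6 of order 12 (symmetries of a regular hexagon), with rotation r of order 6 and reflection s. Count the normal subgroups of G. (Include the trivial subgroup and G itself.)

7

G has 16 subgroups. Checking conjugation-invariance by order — order 1: 1/1 normal; order 2: 1/7 normal; order 3: 1/1 normal; order 4: 0/3 normal; order 6: 3/3 normal; order 12: 1/1 normal.
Total normal subgroups: 7.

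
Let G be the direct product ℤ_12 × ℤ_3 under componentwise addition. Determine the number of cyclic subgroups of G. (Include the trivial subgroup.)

A cyclic subgroup of order d is generated by each of its φ(d) elements of order d, so the cyclic subgroups of order d number (#elements of order d)/φ(d).
Cyclic subgroups by order — order 1: 1; order 2: 1; order 3: 4; order 4: 1; order 6: 4; order 12: 4.
Total: 15.

15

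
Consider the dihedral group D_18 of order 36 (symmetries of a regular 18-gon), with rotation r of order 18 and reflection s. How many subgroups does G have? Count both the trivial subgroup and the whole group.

45

|G| = 36, so by Lagrange every subgroup order divides 36. Divisors: 1, 2, 3, 4, 6, 9, 12, 18, 36.
Subgroups by order — order 1: 1; order 2: 19; order 3: 1; order 4: 9; order 6: 7; order 9: 1; order 12: 3; order 18: 3; order 36: 1.
Total: 1 + 19 + 1 + 9 + 7 + 1 + 3 + 3 + 1 = 45.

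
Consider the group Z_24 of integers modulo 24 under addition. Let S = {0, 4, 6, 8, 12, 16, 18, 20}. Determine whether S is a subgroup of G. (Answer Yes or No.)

Closure fails: 4 + 6 = 10 ∉ S. So S is not a subgroup.

No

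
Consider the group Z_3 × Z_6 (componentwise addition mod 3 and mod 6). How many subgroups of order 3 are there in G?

4

|G| = 18 and 3 | 18, so subgroups of order 3 are possible by Lagrange.
The subgroups of order 3 are: {(0,0), (0,2), (0,4)}; {(0,0), (1,0), (2,0)}; {(0,0), (1,2), (2,4)}; {(0,0), (1,4), (2,2)}.
So G has 4 subgroups of order 3.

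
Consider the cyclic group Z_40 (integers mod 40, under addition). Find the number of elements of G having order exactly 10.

4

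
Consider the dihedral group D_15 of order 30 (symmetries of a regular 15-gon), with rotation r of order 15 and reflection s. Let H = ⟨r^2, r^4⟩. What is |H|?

15

|⟨r^2⟩| = 15 and |⟨r^4⟩| = 15, so |H| is a multiple of lcm(15, 15) = 15 and divides |G| = 30.
Closing under the operation: H = {e, r, r^2, r^3, r^4, r^5, r^6, r^7, r^8, r^9, r^10, r^11, r^12, r^13, r^14}, so |H| = 15.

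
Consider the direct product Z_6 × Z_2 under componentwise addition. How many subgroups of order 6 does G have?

|G| = 12 and 6 | 12, so subgroups of order 6 are possible by Lagrange.
The subgroups of order 6 are: {(0,0), (0,1), (2,0), (2,1), (4,0), (4,1)}; {(0,0), (1,0), (2,0), (3,0), (4,0), (5,0)}; {(0,0), (1,1), (2,0), (3,1), (4,0), (5,1)}.
So G has 3 subgroups of order 6.

3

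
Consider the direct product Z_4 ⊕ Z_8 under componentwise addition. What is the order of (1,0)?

The order of (1,0) in Z_4 × Z_8 is lcm(ord(1) in Z_4, ord(0) in Z_8).
ord(1) = 4 and ord(0) = 1, so |⟨(1,0)⟩| = lcm(4, 1) = 4.

4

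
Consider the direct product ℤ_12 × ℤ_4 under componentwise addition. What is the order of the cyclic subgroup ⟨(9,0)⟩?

4

The order of (9,0) in Z_12 × Z_4 is lcm(ord(9) in Z_12, ord(0) in Z_4).
ord(9) = 4 and ord(0) = 1, so |⟨(9,0)⟩| = lcm(4, 1) = 4.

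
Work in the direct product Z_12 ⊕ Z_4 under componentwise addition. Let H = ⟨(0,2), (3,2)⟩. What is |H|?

8

|⟨(0,2)⟩| = 2 and |⟨(3,2)⟩| = 4, so |H| is a multiple of lcm(2, 4) = 4 and divides |G| = 48.
Closing under the operation: H = {(0,0), (0,2), (3,0), (3,2), (6,0), (6,2), (9,0), (9,2)}, so |H| = 8.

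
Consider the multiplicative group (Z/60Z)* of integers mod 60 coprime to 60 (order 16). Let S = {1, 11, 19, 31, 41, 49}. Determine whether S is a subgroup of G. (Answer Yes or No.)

|S| = 6 does not divide |G| = 16, so by Lagrange S is not a subgroup.

No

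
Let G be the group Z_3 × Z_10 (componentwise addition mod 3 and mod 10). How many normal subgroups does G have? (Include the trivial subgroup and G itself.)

G is abelian, so every subgroup is normal.
G has 8 subgroups in total, hence 8 normal subgroups.

8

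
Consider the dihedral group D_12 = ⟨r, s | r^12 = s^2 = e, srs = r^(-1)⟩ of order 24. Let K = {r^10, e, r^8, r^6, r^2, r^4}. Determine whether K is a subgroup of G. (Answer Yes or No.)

|K| = 6 divides |G| = 24, consistent with Lagrange.
K contains the identity, every element's inverse is in K, and K is closed under ·: it is a subgroup.
In fact K = ⟨r^10⟩.

Yes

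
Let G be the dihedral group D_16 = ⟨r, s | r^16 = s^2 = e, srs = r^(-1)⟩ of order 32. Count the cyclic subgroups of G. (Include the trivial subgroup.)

21

Group the elements of G by the cyclic subgroup they generate; each cyclic subgroup of order d accounts for φ(d) elements.
Cyclic subgroups by order — order 1: 1; order 2: 17; order 4: 1; order 8: 1; order 16: 1.
Total: 21.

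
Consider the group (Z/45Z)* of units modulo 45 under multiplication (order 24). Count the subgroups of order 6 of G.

3

|G| = 24 and 6 | 24, so subgroups of order 6 are possible by Lagrange.
The subgroups of order 6 are: {1, 11, 16, 26, 31, 41}; {1, 14, 16, 29, 31, 44}; {1, 4, 16, 19, 31, 34}.
So G has 3 subgroups of order 6.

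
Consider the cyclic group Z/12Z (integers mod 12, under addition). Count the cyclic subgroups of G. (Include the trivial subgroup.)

6

A cyclic subgroup of order d is generated by each of its φ(d) elements of order d, so the cyclic subgroups of order d number (#elements of order d)/φ(d).
Cyclic subgroups by order — order 1: 1; order 2: 1; order 3: 1; order 4: 1; order 6: 1; order 12: 1.
Total: 6.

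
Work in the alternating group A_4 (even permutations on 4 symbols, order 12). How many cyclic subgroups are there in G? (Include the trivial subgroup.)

8

A cyclic subgroup of order d is generated by each of its φ(d) elements of order d, so the cyclic subgroups of order d number (#elements of order d)/φ(d).
Cyclic subgroups by order — order 1: 1; order 2: 3; order 3: 4.
Total: 8.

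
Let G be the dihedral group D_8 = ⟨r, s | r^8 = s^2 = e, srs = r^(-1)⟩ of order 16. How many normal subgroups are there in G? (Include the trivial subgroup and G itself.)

G has 19 subgroups. Checking conjugation-invariance by order — order 1: 1/1 normal; order 2: 1/9 normal; order 4: 1/5 normal; order 8: 3/3 normal; order 16: 1/1 normal.
Total normal subgroups: 7.

7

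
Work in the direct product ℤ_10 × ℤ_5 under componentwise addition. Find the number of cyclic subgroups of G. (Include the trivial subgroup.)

14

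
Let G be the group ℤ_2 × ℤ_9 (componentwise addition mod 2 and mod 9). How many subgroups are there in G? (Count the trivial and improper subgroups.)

6

|G| = 18, so by Lagrange every subgroup order divides 18. Divisors: 1, 2, 3, 6, 9, 18.
Subgroups by order — order 1: 1; order 2: 1; order 3: 1; order 6: 1; order 9: 1; order 18: 1.
Total: 1 + 1 + 1 + 1 + 1 + 1 = 6.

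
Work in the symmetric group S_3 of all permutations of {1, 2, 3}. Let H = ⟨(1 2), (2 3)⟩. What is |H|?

|⟨(1 2)⟩| = 2 and |⟨(2 3)⟩| = 2, so |H| is a multiple of lcm(2, 2) = 2 and divides |G| = 6.
Closing {(1 2), (2 3)} under the group operation gives all of G, so |H| = 6.

6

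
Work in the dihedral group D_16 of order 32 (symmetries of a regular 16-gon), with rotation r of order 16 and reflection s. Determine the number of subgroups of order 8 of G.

5

|G| = 32 and 8 | 32, so subgroups of order 8 are possible by Lagrange.
The subgroups of order 8 are: {e, r^2, r^4, r^6, r^8, r^10, r^12, r^14}; {e, r^4, r^8, r^12, r^2s, r^6s, r^10s, r^14s}; {e, r^4, r^8, r^12, r^3s, r^7s, r^11s, r^15s}; {e, r^4, r^8, r^12, s, r^4s, r^8s, r^12s}; … (5 in all).
So G has 5 subgroups of order 8.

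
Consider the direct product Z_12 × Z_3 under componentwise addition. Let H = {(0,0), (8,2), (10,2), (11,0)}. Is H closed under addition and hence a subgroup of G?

No

(8,2) ∈ H but its inverse (4,1) ∉ H, so H is not a subgroup.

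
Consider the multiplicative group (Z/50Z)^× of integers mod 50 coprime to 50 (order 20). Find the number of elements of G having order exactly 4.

2

The elements of order 4 are: 7, 43.
That's 2.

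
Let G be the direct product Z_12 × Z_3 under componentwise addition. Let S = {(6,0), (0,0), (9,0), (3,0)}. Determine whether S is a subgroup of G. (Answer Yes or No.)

|S| = 4 divides |G| = 36, consistent with Lagrange.
S contains the identity, every element's inverse is in S, and S is closed under +: it is a subgroup.
In fact S = ⟨(9,0)⟩.

Yes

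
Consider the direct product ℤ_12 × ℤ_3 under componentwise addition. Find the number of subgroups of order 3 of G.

|G| = 36 and 3 | 36, so subgroups of order 3 are possible by Lagrange.
The subgroups of order 3 are: {(0,0), (0,1), (0,2)}; {(0,0), (4,0), (8,0)}; {(0,0), (4,1), (8,2)}; {(0,0), (4,2), (8,1)}.
So G has 4 subgroups of order 3.

4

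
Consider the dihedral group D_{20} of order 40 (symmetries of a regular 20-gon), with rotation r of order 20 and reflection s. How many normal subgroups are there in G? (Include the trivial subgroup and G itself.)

9

G has 48 subgroups. Checking conjugation-invariance by order — order 1: 1/1 normal; order 2: 1/21 normal; order 4: 1/11 normal; order 5: 1/1 normal; order 8: 0/5 normal; order 10: 1/5 normal; order 20: 3/3 normal; order 40: 1/1 normal.
Total normal subgroups: 9.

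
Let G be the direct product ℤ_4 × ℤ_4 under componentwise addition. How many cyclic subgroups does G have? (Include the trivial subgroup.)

10

Each element a generates a cyclic subgroup ⟨a⟩; distinct elements may generate the same one (a cyclic group of order d has φ(d) generators).
Cyclic subgroups by order — order 1: 1; order 2: 3; order 4: 6.
Total: 10.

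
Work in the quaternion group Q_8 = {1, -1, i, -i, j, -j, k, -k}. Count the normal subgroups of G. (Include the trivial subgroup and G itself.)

G has 6 subgroups. Checking conjugation-invariance by order — order 1: 1/1 normal; order 2: 1/1 normal; order 4: 3/3 normal; order 8: 1/1 normal.
Total normal subgroups: 6.

6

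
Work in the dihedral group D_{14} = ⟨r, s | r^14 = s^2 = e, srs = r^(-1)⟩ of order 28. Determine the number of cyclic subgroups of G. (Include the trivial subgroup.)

18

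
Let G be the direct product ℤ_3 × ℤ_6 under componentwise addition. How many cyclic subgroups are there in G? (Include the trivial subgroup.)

10

A cyclic subgroup of order d is generated by each of its φ(d) elements of order d, so the cyclic subgroups of order d number (#elements of order d)/φ(d).
Cyclic subgroups by order — order 1: 1; order 2: 1; order 3: 4; order 6: 4.
Total: 10.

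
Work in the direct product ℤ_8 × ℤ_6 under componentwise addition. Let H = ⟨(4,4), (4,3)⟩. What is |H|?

12

|⟨(4,4)⟩| = 6 and |⟨(4,3)⟩| = 2, so |H| is a multiple of lcm(6, 2) = 6 and divides |G| = 48.
Closing under the operation: H = {(0,0), (0,1), (0,2), (0,3), (0,4), (0,5), (4,0), (4,1), (4,2), (4,3), (4,4), (4,5)}, so |H| = 12.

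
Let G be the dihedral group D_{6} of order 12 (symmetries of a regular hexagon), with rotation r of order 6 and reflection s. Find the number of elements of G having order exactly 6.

2

The elements of order 6 are: r, r^5.
That's 2.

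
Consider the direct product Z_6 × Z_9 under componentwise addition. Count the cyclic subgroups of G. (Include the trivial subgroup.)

Each element a generates a cyclic subgroup ⟨a⟩; distinct elements may generate the same one (a cyclic group of order d has φ(d) generators).
Cyclic subgroups by order — order 1: 1; order 2: 1; order 3: 4; order 6: 4; order 9: 3; order 18: 3.
Total: 16.

16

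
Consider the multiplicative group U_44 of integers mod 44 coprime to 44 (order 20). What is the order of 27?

10

Compute successive powers of 27 mod 44: 27, 25, 15, 9, 23, 5, 3, 37, …; 27^10 ≡ 1 (mod 44).
So |⟨27⟩| = 10.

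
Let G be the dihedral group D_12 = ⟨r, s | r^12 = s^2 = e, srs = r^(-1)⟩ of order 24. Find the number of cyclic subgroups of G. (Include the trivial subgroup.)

18

Each element a generates a cyclic subgroup ⟨a⟩; distinct elements may generate the same one (a cyclic group of order d has φ(d) generators).
Cyclic subgroups by order — order 1: 1; order 2: 13; order 3: 1; order 4: 1; order 6: 1; order 12: 1.
Total: 18.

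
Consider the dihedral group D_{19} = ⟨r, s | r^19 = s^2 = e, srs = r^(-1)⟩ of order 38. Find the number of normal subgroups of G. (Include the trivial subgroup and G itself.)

3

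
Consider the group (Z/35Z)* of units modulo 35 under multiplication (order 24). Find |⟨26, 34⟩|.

12

|⟨26⟩| = 6 and |⟨34⟩| = 2, so |H| is a multiple of lcm(6, 2) = 6 and divides |G| = 24.
Closing under the operation: H = {1, 4, 6, 9, 11, 16, 19, 24, 26, 29, 31, 34}, so |H| = 12.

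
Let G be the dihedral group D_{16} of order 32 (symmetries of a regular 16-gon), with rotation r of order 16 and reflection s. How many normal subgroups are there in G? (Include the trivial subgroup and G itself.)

8

G has 36 subgroups. Checking conjugation-invariance by order — order 1: 1/1 normal; order 2: 1/17 normal; order 4: 1/9 normal; order 8: 1/5 normal; order 16: 3/3 normal; order 32: 1/1 normal.
Total normal subgroups: 8.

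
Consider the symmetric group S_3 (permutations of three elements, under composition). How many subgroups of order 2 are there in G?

3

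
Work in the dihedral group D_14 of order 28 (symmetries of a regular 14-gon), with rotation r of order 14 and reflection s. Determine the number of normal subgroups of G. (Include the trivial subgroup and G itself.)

7

G has 28 subgroups. Checking conjugation-invariance by order — order 1: 1/1 normal; order 2: 1/15 normal; order 4: 0/7 normal; order 7: 1/1 normal; order 14: 3/3 normal; order 28: 1/1 normal.
Total normal subgroups: 7.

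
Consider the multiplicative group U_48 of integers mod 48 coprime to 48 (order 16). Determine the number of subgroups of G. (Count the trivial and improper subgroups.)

27

|G| = 16, so by Lagrange every subgroup order divides 16. Divisors: 1, 2, 4, 8, 16.
Subgroups by order — order 1: 1; order 2: 7; order 4: 11; order 8: 7; order 16: 1.
Total: 1 + 7 + 11 + 7 + 1 = 27.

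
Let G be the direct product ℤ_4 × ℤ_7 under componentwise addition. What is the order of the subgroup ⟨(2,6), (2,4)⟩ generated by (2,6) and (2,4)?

|⟨(2,6)⟩| = 14 and |⟨(2,4)⟩| = 14, so |H| is a multiple of lcm(14, 14) = 14 and divides |G| = 28.
Closing under the operation: H = {(0,0), (0,1), (0,2), (0,3), (0,4), (0,5), (0,6), (2,0), (2,1), (2,2), (2,3), (2,4), (2,5), (2,6)}, so |H| = 14.

14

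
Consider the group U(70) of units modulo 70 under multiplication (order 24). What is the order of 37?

Compute successive powers of 37 mod 70: 37, 39, 43, 51, 67, 29, 23, 11, …; 37^12 ≡ 1 (mod 70).
So |⟨37⟩| = 12.

12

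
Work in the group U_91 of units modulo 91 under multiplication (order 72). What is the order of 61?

Compute successive powers of 61 mod 91: 61, 81, 27, 9, 3, 1; 61^6 ≡ 1 (mod 91).
So |⟨61⟩| = 6.

6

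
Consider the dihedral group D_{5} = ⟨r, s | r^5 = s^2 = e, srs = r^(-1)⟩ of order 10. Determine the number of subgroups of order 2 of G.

5

|G| = 10 and 2 | 10, so subgroups of order 2 are possible by Lagrange.
The subgroups of order 2 are: {e, r^2s}; {e, r^3s}; {e, r^4s}; {e, rs}; … (5 in all).
So G has 5 subgroups of order 2.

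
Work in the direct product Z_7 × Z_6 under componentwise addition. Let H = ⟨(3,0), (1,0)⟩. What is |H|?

7

|⟨(3,0)⟩| = 7 and |⟨(1,0)⟩| = 7, so |H| is a multiple of lcm(7, 7) = 7 and divides |G| = 42.
Closing under the operation: H = {(0,0), (1,0), (2,0), (3,0), (4,0), (5,0), (6,0)}, so |H| = 7.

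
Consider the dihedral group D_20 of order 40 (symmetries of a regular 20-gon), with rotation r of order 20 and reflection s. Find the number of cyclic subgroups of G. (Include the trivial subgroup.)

Each element a generates a cyclic subgroup ⟨a⟩; distinct elements may generate the same one (a cyclic group of order d has φ(d) generators).
Cyclic subgroups by order — order 1: 1; order 2: 21; order 4: 1; order 5: 1; order 10: 1; order 20: 1.
Total: 26.

26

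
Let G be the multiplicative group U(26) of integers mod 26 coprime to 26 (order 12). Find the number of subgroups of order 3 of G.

1

|G| = 12 and 3 | 12, so subgroups of order 3 are possible by Lagrange.
The subgroups of order 3 are: {1, 3, 9}.
So G has 1 subgroup of order 3.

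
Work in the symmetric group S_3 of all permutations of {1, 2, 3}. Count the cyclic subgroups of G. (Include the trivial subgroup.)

Each element a generates a cyclic subgroup ⟨a⟩; distinct elements may generate the same one (a cyclic group of order d has φ(d) generators).
Cyclic subgroups by order — order 1: 1; order 2: 3; order 3: 1.
Total: 5.

5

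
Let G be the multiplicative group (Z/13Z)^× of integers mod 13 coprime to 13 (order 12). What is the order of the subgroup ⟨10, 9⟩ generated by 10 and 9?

|⟨10⟩| = 6 and |⟨9⟩| = 3, so |H| is a multiple of lcm(6, 3) = 6 and divides |G| = 12.
Closing under the operation: H = {1, 3, 4, 9, 10, 12}, so |H| = 6.

6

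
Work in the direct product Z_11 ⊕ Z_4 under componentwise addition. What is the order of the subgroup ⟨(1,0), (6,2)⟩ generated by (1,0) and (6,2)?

|⟨(1,0)⟩| = 11 and |⟨(6,2)⟩| = 22, so |H| is a multiple of lcm(11, 22) = 22 and divides |G| = 44.
Closing under the operation: H = {(0,0), (0,2), (1,0), (1,2), (2,0), (2,2), (3,0), (3,2), (4,0), (4,2), (5,0), (5,2), (6,0), (6,2), (7,0), (7,2), (8,0), (8,2), (9,0), (9,2), (10,0), (10,2)}, so |H| = 22.

22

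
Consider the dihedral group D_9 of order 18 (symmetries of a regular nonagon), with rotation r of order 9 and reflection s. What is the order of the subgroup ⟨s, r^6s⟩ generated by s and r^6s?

|⟨s⟩| = 2 and |⟨r^6s⟩| = 2, so |H| is a multiple of lcm(2, 2) = 2 and divides |G| = 18.
Closing under the operation: H = {e, r^3, r^6, s, r^3s, r^6s}, so |H| = 6.

6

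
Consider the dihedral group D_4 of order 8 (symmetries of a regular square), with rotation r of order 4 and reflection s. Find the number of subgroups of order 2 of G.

5

|G| = 8 and 2 | 8, so subgroups of order 2 are possible by Lagrange.
The subgroups of order 2 are: {e, r^2}; {e, r^2s}; {e, r^3s}; {e, rs}; … (5 in all).
So G has 5 subgroups of order 2.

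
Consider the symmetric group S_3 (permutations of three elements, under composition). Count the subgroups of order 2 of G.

|G| = 6 and 2 | 6, so subgroups of order 2 are possible by Lagrange.
The subgroups of order 2 are: {e, (1 2)}; {e, (1 3)}; {e, (2 3)}.
So G has 3 subgroups of order 2.

3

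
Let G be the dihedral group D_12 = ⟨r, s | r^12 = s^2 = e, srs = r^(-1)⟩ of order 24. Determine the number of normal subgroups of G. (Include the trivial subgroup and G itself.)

9

G has 34 subgroups. Checking conjugation-invariance by order — order 1: 1/1 normal; order 2: 1/13 normal; order 3: 1/1 normal; order 4: 1/7 normal; order 6: 1/5 normal; order 8: 0/3 normal; order 12: 3/3 normal; order 24: 1/1 normal.
Total normal subgroups: 9.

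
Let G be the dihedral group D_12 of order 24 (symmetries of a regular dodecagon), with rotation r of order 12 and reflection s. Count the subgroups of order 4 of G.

|G| = 24 and 4 | 24, so subgroups of order 4 are possible by Lagrange.
The subgroups of order 4 are: {e, r^6, r^4s, r^10s}; {e, r^6, r^5s, r^11s}; {e, r^6, r^2s, r^8s}; {e, r^3, r^6, r^9}; … (7 in all).
So G has 7 subgroups of order 4.

7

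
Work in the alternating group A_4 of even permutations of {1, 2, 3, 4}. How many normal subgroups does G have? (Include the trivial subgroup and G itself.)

G has 10 subgroups. Checking conjugation-invariance by order — order 1: 1/1 normal; order 2: 0/3 normal; order 3: 0/4 normal; order 4: 1/1 normal; order 12: 1/1 normal.
Total normal subgroups: 3.

3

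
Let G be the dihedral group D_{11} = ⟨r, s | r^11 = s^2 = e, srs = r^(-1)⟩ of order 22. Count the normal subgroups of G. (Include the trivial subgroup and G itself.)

G has 14 subgroups. Checking conjugation-invariance by order — order 1: 1/1 normal; order 2: 0/11 normal; order 11: 1/1 normal; order 22: 1/1 normal.
Total normal subgroups: 3.

3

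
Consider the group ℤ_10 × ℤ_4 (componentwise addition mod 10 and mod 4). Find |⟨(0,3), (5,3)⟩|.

|⟨(0,3)⟩| = 4 and |⟨(5,3)⟩| = 4, so |H| is a multiple of lcm(4, 4) = 4 and divides |G| = 40.
Closing under the operation: H = {(0,0), (0,1), (0,2), (0,3), (5,0), (5,1), (5,2), (5,3)}, so |H| = 8.

8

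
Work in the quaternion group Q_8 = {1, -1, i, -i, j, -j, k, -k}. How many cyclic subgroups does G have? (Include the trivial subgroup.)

5

A cyclic subgroup of order d is generated by each of its φ(d) elements of order d, so the cyclic subgroups of order d number (#elements of order d)/φ(d).
Cyclic subgroups by order — order 1: 1; order 2: 1; order 4: 3.
Total: 5.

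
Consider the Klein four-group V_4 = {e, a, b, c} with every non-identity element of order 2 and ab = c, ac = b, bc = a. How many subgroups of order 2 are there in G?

3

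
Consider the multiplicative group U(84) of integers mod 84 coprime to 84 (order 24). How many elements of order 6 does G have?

Enumerating element orders in G gives 14 elements of order 6.

14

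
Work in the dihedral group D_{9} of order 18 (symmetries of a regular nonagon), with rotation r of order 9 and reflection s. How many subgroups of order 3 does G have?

|G| = 18 and 3 | 18, so subgroups of order 3 are possible by Lagrange.
The subgroups of order 3 are: {e, r^3, r^6}.
So G has 1 subgroup of order 3.

1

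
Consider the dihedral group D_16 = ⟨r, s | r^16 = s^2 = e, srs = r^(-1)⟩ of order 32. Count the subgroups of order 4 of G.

9

|G| = 32 and 4 | 32, so subgroups of order 4 are possible by Lagrange.
The subgroups of order 4 are: {e, r^8, r^2s, r^10s}; {e, r^8, r^3s, r^11s}; {e, r^4, r^8, r^12}; {e, r^8, r^4s, r^12s}; … (9 in all).
So G has 9 subgroups of order 4.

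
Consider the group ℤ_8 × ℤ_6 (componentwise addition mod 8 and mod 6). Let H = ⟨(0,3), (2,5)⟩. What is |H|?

24

|⟨(0,3)⟩| = 2 and |⟨(2,5)⟩| = 12, so |H| is a multiple of lcm(2, 12) = 12 and divides |G| = 48.
Closing under the operation: H = {(0,0), (0,1), (0,2), (0,3), (0,4), (0,5), (2,0), (2,1), (2,2), (2,3), (2,4), (2,5), (4,0), (4,1), (4,2), (4,3), (4,4), (4,5), (6,0), (6,1), (6,2), (6,3), (6,4), (6,5)}, so |H| = 24.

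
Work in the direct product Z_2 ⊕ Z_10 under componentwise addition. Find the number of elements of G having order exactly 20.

An element (a,b) has order lcm(ord(a), ord(b)); count pairs with lcm equal to 20.
Enumerating gives 0 such elements.

0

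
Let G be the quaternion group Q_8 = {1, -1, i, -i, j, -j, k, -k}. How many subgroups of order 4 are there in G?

|G| = 8 and 4 | 8, so subgroups of order 4 are possible by Lagrange.
The subgroups of order 4 are: {1, -1, i, -i}; {1, -1, j, -j}; {1, -1, k, -k}.
So G has 3 subgroups of order 4.

3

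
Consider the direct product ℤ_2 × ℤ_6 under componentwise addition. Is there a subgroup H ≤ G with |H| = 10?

10 does not divide |G| = 12, so by Lagrange no subgroup of order 10 exists.

No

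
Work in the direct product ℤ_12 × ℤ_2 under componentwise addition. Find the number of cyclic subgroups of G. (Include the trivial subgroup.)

Each element a generates a cyclic subgroup ⟨a⟩; distinct elements may generate the same one (a cyclic group of order d has φ(d) generators).
Cyclic subgroups by order — order 1: 1; order 2: 3; order 3: 1; order 4: 2; order 6: 3; order 12: 2.
Total: 12.

12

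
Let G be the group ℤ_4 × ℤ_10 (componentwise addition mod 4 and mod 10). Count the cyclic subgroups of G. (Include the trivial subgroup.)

Group the elements of G by the cyclic subgroup they generate; each cyclic subgroup of order d accounts for φ(d) elements.
Cyclic subgroups by order — order 1: 1; order 2: 3; order 4: 2; order 5: 1; order 10: 3; order 20: 2.
Total: 12.

12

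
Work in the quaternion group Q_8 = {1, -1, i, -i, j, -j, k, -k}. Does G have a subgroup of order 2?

Yes

2 | 8. A subgroup of order 2 is {1, -1}.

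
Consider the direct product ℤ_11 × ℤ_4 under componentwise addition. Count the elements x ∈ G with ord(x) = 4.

An element (a,b) has order lcm(ord(a), ord(b)); count pairs with lcm equal to 4.
Enumerating gives 2 such elements.

2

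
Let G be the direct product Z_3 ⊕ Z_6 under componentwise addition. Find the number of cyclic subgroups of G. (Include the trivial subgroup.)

10

A cyclic subgroup of order d is generated by each of its φ(d) elements of order d, so the cyclic subgroups of order d number (#elements of order d)/φ(d).
Cyclic subgroups by order — order 1: 1; order 2: 1; order 3: 4; order 6: 4.
Total: 10.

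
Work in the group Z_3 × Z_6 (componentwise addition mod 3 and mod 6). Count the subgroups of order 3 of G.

|G| = 18 and 3 | 18, so subgroups of order 3 are possible by Lagrange.
The subgroups of order 3 are: {(0,0), (0,2), (0,4)}; {(0,0), (1,0), (2,0)}; {(0,0), (1,2), (2,4)}; {(0,0), (1,4), (2,2)}.
So G has 4 subgroups of order 3.

4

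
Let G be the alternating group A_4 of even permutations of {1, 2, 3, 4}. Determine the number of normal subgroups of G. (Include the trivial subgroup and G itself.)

3

G has 10 subgroups. Checking conjugation-invariance by order — order 1: 1/1 normal; order 2: 0/3 normal; order 3: 0/4 normal; order 4: 1/1 normal; order 12: 1/1 normal.
Total normal subgroups: 3.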